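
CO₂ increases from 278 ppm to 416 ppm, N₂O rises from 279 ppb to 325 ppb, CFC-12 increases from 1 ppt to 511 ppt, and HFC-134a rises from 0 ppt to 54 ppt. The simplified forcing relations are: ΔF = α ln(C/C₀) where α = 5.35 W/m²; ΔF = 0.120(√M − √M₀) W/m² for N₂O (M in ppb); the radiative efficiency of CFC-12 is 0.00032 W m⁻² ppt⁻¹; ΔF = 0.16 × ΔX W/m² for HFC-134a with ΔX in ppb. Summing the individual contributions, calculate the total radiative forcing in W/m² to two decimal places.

ΔF = 2.49 W/m²

CO₂: 5.35 × ln(416/278) = 5.35 × ln(1.49640) = 5.35 × 0.40306 = 2.1564 W/m².
N₂O: 0.120 × (√325 − √279) = 0.120 × (18.0278 − 16.7033) = 0.120 × 1.3245 = 0.1589 W/m².
CFC-12: ΔF = 0.00032 × (511 − 1) = 0.00032 × 510 = 0.1632 W/m².
HFC-134a: Δ = 54 − 0 = 54 ppt = 0.054 ppb; ΔF = 0.16 × 0.054 = 0.0086 W/m².
Total ΔF = 2.1564 + 0.1589 + 0.1632 + 0.0086 = 2.4871 W/m².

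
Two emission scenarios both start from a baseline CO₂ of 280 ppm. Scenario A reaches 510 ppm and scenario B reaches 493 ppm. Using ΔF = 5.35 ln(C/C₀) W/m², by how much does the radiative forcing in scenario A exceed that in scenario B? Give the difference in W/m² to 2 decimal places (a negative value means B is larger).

ΔF_A − ΔF_B = 0.18 W/m²

ΔF_A = 5.35 ln(510/280) = 5.35 × 0.59962 = 3.2080 W/m².
ΔF_B = 5.35 ln(493/280) = 5.35 × 0.56572 = 3.0266 W/m².
Difference: 3.2080 − 3.0266 = 0.1814 W/m².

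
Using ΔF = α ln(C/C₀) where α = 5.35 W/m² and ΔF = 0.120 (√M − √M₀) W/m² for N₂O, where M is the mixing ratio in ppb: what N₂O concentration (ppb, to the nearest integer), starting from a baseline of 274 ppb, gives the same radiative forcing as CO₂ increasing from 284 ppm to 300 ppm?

CO₂ forcing: 5.35 × ln(300/284) = 5.35 × 0.054808 = 0.29322 W/m².
Set 0.120(√M − √274) = 0.29322: √M = 0.29322/0.120 + √274 = 2.4435 + 16.5529 = 18.9964.
M = (18.9964)² = 360.86 ppb.

M ≈ 361 ppb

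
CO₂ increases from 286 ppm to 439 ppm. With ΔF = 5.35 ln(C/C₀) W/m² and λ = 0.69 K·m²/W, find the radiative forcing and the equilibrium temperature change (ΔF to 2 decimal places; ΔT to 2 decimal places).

ΔF = 2.29 W/m²; ΔT = 1.58 K

CO₂: 5.35 × ln(439/286) = 5.35 × ln(1.53497) = 5.35 × 0.42851 = 2.2925 W/m².
ΔT = λ ΔF = 0.69 × 2.29 = 1.5801 K.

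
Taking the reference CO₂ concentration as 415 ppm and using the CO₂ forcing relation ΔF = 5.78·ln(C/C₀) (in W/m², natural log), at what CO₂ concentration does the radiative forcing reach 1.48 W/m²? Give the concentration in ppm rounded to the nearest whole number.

Set 5.78 ln(C/415) = 1.48, so ln(C/415) = 1.48/5.78 = 0.25606.
Then C/415 = e^0.25606 = 1.29183, giving C = 415 × 1.29183 = 536.11 ppm.

C ≈ 536 ppm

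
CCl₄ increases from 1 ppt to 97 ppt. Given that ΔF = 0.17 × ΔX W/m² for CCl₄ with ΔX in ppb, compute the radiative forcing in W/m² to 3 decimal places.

ΔF = 0.016 W/m²

CCl₄: Δ = 97 − 1 = 96 ppt = 0.096 ppb; ΔF = 0.17 × 0.096 = 0.0163 W/m².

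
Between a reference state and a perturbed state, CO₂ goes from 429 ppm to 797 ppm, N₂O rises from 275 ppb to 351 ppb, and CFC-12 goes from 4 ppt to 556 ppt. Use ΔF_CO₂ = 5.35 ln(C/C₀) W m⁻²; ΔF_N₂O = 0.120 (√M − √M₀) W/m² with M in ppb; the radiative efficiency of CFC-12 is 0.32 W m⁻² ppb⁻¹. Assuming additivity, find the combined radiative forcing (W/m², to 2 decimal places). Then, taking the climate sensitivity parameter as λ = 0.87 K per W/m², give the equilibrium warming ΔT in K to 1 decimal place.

ΔF = 3.75 W/m²; ΔT = 3.3 K

CO₂: 5.35 × ln(797/429) = 5.35 × ln(1.85781) = 5.35 × 0.61940 = 3.3138 W/m².
N₂O: 0.120 × (√351 − √275) = 0.120 × (18.7350 − 16.5831) = 0.120 × 2.1519 = 0.2582 W/m².
CFC-12: Δ = 556 − 4 = 552 ppt = 0.552 ppb; ΔF = 0.32 × 0.552 = 0.1766 W/m².
Total ΔF = 3.3138 + 0.2582 + 0.1766 = 3.7486 W/m².
ΔT = λ ΔF = 0.87 × 3.75 = 3.2625 K.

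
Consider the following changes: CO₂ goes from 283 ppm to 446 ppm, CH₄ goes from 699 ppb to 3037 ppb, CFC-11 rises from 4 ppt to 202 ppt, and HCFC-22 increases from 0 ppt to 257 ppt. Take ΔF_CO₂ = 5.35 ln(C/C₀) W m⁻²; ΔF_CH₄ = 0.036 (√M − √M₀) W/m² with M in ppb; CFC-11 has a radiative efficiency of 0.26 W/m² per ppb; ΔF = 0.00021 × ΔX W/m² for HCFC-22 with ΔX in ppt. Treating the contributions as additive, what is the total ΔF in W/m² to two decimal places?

ΔF = 3.57 W/m²

CO₂: 5.35 × ln(446/283) = 5.35 × ln(1.57597) = 5.35 × 0.45487 = 2.4336 W/m².
CH₄: 0.036 × (√3037 − √699) = 0.036 × (55.1090 − 26.4386) = 0.036 × 28.6704 = 1.0321 W/m².
CFC-11: Δ = 202 − 4 = 198 ppt = 0.198 ppb; ΔF = 0.26 × 0.198 = 0.0515 W/m².
HCFC-22: ΔF = 0.00021 × (257 − 0) = 0.00021 × 257 = 0.0540 W/m².
Total ΔF = 2.4336 + 1.0321 + 0.0515 + 0.0540 = 3.5712 W/m².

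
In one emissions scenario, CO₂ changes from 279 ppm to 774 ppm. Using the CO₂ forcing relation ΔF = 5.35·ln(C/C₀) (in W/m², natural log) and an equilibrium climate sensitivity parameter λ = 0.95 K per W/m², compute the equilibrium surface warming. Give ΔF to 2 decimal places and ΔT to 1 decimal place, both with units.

CO₂: 5.35 × ln(774/279) = 5.35 × ln(2.77419) = 5.35 × 1.02036 = 5.4589 W/m².
ΔT = λ ΔF = 0.95 × 5.46 = 5.1870 K.

ΔF = 5.46 W/m²; ΔT = 5.2 K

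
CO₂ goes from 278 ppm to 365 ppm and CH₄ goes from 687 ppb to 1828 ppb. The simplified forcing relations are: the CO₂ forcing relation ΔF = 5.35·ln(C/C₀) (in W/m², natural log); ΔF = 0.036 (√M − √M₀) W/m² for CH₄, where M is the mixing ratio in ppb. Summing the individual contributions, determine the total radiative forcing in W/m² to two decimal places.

ΔF = 2.05 W/m²

CO₂: 5.35 × ln(365/278) = 5.35 × ln(1.31295) = 5.35 × 0.27228 = 1.4567 W/m².
CH₄: 0.036 × (√1828 − √687) = 0.036 × (42.7551 − 26.2107) = 0.036 × 16.5444 = 0.5956 W/m².
Total ΔF = 1.4567 + 0.5956 = 2.0523 W/m².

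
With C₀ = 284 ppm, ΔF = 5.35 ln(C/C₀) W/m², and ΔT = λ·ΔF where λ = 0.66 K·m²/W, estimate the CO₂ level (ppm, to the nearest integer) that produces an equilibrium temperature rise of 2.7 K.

Required forcing: ΔF = ΔT/λ = 2.7/0.66 = 4.0909 W/m².
Then ln(C/284) = ΔF/5.35 = 4.0909/5.35 = 0.76465.
So C = 284 × e^0.76465 = 284 × 2.14824 = 610.10 ppm.

C ≈ 610 ppm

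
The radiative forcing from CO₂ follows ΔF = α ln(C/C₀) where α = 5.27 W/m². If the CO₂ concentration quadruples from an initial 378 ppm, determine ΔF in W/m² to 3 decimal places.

ΔF = 7.306 W/m²

Because the forcing depends only on the ratio C/C₀, the initial concentration does not enter.
ΔF = 5.27 × ln(4) = 5.27 × 1.38629 = 7.3057 W/m².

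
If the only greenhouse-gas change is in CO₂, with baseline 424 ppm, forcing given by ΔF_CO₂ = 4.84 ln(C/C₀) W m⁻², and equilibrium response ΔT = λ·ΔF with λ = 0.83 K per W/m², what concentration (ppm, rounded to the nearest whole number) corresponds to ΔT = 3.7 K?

C ≈ 1065 ppm

Required forcing: ΔF = ΔT/λ = 3.7/0.83 = 4.4578 W/m².
Then ln(C/424) = ΔF/4.84 = 4.4578/4.84 = 0.92103.
So C = 424 × e^0.92103 = 424 × 2.51188 = 1065.04 ppm.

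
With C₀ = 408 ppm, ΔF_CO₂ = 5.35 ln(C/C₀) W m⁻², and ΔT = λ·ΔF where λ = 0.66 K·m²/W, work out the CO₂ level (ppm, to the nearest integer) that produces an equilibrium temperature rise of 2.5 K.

Required forcing: ΔF = ΔT/λ = 2.5/0.66 = 3.7879 W/m².
Then ln(C/408) = ΔF/5.35 = 3.7879/5.35 = 0.70802.
So C = 408 × e^0.70802 = 408 × 2.02997 = 828.23 ppm.

C ≈ 828 ppm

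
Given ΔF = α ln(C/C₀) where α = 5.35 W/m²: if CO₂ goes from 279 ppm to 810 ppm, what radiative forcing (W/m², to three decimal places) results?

ΔF = 5.702 W/m²

CO₂: 5.35 × ln(810/279) = 5.35 × ln(2.90323) = 5.35 × 1.06582 = 5.7021 W/m².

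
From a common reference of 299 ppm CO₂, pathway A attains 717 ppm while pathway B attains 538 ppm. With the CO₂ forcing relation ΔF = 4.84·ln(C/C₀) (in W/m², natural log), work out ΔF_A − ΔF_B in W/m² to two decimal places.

ΔF_A = 4.84 ln(717/299) = 4.84 × 0.87463 = 4.2332 W/m².
ΔF_B = 4.84 ln(538/299) = 4.84 × 0.58741 = 2.8431 W/m².
Difference: 4.2332 − 2.8431 = 1.3901 W/m².
(Equivalently, ΔF_A − ΔF_B = 4.84 ln(717/538) = 4.84 × 0.28722 = 1.3901 W/m².)

ΔF_A − ΔF_B = 1.39 W/m²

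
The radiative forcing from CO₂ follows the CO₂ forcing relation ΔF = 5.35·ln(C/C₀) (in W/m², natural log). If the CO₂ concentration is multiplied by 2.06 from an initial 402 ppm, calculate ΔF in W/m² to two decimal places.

ΔF = 3.87 W/m²

Because the forcing depends only on the ratio C/C₀, the initial concentration does not enter.
ΔF = 5.35 × ln(2.06) = 5.35 × 0.72271 = 3.8665 W/m².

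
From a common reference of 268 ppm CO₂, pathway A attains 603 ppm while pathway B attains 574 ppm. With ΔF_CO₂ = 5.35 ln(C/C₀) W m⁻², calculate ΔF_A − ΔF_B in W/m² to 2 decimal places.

ΔF_A − ΔF_B = 0.26 W/m²

ΔF_A = 5.35 ln(603/268) = 5.35 × 0.81093 = 4.3385 W/m².
ΔF_B = 5.35 ln(574/268) = 5.35 × 0.76164 = 4.0748 W/m².
Difference: 4.3385 − 4.0748 = 0.2637 W/m².
(Equivalently, ΔF_A − ΔF_B = 5.35 ln(603/574) = 5.35 × 0.04929 = 0.2637 W/m².)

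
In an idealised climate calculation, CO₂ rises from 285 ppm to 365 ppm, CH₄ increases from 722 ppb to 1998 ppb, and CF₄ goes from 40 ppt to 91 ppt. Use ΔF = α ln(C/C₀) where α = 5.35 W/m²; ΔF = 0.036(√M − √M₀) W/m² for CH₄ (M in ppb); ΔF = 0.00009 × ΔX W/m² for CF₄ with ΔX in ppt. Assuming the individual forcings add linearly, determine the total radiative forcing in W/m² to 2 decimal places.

CO₂: 5.35 × ln(365/285) = 5.35 × ln(1.28070) = 5.35 × 0.24741 = 1.3236 W/m².
CH₄: 0.036 × (√1998 − √722) = 0.036 × (44.6990 − 26.8701) = 0.036 × 17.8289 = 0.6418 W/m².
CF₄: ΔF = 0.00009 × (91 − 40) = 0.00009 × 51 = 0.0046 W/m².
Total ΔF = 1.3236 + 0.6418 + 0.0046 = 1.9700 W/m².

ΔF = 1.97 W/m²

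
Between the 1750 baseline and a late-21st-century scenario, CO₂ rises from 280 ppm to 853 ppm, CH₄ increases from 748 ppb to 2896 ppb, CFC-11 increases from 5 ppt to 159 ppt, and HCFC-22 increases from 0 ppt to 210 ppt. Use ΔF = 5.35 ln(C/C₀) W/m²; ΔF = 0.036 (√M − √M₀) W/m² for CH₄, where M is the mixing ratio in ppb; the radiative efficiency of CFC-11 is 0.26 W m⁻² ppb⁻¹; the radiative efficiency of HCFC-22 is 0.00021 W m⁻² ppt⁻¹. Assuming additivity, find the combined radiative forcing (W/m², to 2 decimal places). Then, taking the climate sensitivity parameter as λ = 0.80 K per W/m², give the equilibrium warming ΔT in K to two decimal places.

CO₂: 5.35 × ln(853/280) = 5.35 × ln(3.04643) = 5.35 × 1.11397 = 5.9597 W/m².
CH₄: 0.036 × (√2896 − √748) = 0.036 × (53.8145 − 27.3496) = 0.036 × 26.4649 = 0.9527 W/m².
CFC-11: Δ = 159 − 5 = 154 ppt = 0.154 ppb; ΔF = 0.26 × 0.154 = 0.0400 W/m².
HCFC-22: ΔF = 0.00021 × (210 − 0) = 0.00021 × 210 = 0.0441 W/m².
Total ΔF = 5.9597 + 0.9527 + 0.0400 + 0.0441 = 6.9965 W/m².
ΔT = λ ΔF = 0.80 × 7.00 = 5.6000 K.

ΔF = 7.00 W/m²; ΔT = 5.60 K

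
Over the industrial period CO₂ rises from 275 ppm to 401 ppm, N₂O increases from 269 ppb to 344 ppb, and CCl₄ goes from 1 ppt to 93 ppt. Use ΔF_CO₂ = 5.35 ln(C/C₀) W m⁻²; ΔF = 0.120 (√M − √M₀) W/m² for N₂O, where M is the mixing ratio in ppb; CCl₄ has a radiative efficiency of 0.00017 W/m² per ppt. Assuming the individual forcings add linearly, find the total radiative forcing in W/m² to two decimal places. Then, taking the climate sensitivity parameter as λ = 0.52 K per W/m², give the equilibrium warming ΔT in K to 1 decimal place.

ΔF = 2.29 W/m²; ΔT = 1.2 K

CO₂: 5.35 × ln(401/275) = 5.35 × ln(1.45818) = 5.35 × 0.37719 = 2.0180 W/m².
N₂O: 0.120 × (√344 − √269) = 0.120 × (18.5472 − 16.4012) = 0.120 × 2.1460 = 0.2575 W/m².
CCl₄: ΔF = 0.00017 × (93 − 1) = 0.00017 × 92 = 0.0156 W/m².
Total ΔF = 2.0180 + 0.2575 + 0.0156 = 2.2911 W/m².
ΔT = λ ΔF = 0.52 × 2.29 = 1.1908 K.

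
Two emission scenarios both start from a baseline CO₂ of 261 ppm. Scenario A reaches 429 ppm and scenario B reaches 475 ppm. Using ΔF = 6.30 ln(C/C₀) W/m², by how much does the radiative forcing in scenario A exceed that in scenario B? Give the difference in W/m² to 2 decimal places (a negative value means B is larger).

ΔF_A − ΔF_B = -0.64 W/m²

ΔF_A = 6.30 ln(429/261) = 6.30 × 0.49694 = 3.1307 W/m².
ΔF_B = 6.30 ln(475/261) = 6.30 × 0.59879 = 3.7724 W/m².
Difference: 3.1307 − 3.7724 = -0.6417 W/m².
(Equivalently, ΔF_A − ΔF_B = 6.30 ln(429/475) = 6.30 × -0.10186 = -0.6417 W/m².)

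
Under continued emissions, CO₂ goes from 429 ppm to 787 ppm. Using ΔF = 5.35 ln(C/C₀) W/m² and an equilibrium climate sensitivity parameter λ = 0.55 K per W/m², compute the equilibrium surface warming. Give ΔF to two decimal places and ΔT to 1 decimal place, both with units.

ΔF = 3.25 W/m²; ΔT = 1.8 K

CO₂: 5.35 × ln(787/429) = 5.35 × ln(1.83450) = 5.35 × 0.60677 = 3.2462 W/m².
ΔT = λ ΔF = 0.55 × 3.25 = 1.7875 K.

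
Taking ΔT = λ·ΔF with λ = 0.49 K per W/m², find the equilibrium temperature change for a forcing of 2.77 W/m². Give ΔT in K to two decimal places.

ΔT = λ ΔF = 0.49 × 2.77 = 1.3573 K.

ΔT = 1.36 K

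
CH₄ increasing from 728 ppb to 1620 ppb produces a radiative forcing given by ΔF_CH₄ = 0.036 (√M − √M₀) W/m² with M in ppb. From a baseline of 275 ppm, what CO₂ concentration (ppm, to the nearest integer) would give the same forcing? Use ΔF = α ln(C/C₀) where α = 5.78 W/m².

C ≈ 299 ppm

CH₄ forcing: 0.036 × (√1620 − √728) = 0.036 × (40.2492 − 26.9815) = 0.036 × 13.2677 = 0.47764 W/m².
Set 5.78 ln(C/275) = 0.47764: ln(C/275) = 0.47764/5.78 = 0.08264, so C = 275 × e^0.08264 = 275 × 1.08615 = 298.69 ppm.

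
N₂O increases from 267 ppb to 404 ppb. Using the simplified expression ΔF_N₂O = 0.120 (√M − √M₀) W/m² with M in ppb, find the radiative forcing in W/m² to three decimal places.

ΔF = 0.451 W/m²

N₂O: 0.120 × (√404 − √267) = 0.120 × (20.0998 − 16.3401) = 0.120 × 3.7597 = 0.4512 W/m².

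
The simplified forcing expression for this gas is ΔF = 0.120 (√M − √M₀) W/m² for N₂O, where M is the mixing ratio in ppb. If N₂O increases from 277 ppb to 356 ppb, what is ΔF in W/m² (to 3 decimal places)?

N₂O: 0.120 × (√356 − √277) = 0.120 × (18.8680 − 16.6433) = 0.120 × 2.2247 = 0.2670 W/m².

ΔF = 0.267 W/m²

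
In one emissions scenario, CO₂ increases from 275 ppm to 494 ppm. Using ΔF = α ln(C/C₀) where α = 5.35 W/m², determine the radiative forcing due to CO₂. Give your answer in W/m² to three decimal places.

CO₂: 5.35 × ln(494/275) = 5.35 × ln(1.79636) = 5.35 × 0.58576 = 3.1338 W/m².

ΔF = 3.134 W/m²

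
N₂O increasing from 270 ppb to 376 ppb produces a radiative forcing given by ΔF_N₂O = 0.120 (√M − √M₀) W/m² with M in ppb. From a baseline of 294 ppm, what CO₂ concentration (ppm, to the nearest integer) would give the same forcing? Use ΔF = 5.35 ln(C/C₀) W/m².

N₂O forcing: 0.120 × (√376 − √270) = 0.120 × (19.3907 − 16.4317) = 0.120 × 2.9590 = 0.35508 W/m².
Set 5.35 ln(C/294) = 0.35508: ln(C/294) = 0.35508/5.35 = 0.06637, so C = 294 × e^0.06637 = 294 × 1.06862 = 314.17 ppm.

C ≈ 314 ppm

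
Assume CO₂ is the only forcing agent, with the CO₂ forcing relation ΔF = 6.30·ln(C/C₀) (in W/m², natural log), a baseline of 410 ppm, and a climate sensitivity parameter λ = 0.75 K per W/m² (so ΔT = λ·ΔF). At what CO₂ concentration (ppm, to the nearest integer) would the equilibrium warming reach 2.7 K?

Required forcing: ΔF = ΔT/λ = 2.7/0.75 = 3.6000 W/m².
Then ln(C/410) = ΔF/6.30 = 3.6000/6.30 = 0.57143.
So C = 410 × e^0.57143 = 410 × 1.77080 = 726.03 ppm.

C ≈ 726 ppm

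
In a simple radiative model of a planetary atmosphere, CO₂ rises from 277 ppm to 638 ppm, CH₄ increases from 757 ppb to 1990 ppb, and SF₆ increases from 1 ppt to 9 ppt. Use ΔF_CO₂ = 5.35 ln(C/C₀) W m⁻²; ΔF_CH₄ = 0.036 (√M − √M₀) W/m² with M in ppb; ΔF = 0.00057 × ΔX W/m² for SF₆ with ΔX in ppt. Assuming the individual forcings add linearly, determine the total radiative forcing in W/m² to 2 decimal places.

ΔF = 5.08 W/m²

CO₂: 5.35 × ln(638/277) = 5.35 × ln(2.30325) = 5.35 × 0.83432 = 4.4636 W/m².
CH₄: 0.036 × (√1990 − √757) = 0.036 × (44.6094 − 27.5136) = 0.036 × 17.0958 = 0.6154 W/m².
SF₆: ΔF = 0.00057 × (9 − 1) = 0.00057 × 8 = 0.0046 W/m².
Total ΔF = 4.4636 + 0.6154 + 0.0046 = 5.0836 W/m².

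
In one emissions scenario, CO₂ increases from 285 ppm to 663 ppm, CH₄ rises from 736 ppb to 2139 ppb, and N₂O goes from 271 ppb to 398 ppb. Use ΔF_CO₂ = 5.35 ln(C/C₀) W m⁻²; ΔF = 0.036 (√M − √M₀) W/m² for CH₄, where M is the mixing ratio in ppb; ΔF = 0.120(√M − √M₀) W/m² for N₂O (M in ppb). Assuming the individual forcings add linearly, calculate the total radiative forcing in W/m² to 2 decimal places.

ΔF = 5.62 W/m²

CO₂: 5.35 × ln(663/285) = 5.35 × ln(2.32632) = 5.35 × 0.84429 = 4.5170 W/m².
CH₄: 0.036 × (√2139 − √736) = 0.036 × (46.2493 − 27.1293) = 0.036 × 19.1200 = 0.6883 W/m².
N₂O: 0.120 × (√398 − √271) = 0.120 × (19.9499 − 16.4621) = 0.120 × 3.4878 = 0.4185 W/m².
Total ΔF = 4.5170 + 0.6883 + 0.4185 = 5.6238 W/m².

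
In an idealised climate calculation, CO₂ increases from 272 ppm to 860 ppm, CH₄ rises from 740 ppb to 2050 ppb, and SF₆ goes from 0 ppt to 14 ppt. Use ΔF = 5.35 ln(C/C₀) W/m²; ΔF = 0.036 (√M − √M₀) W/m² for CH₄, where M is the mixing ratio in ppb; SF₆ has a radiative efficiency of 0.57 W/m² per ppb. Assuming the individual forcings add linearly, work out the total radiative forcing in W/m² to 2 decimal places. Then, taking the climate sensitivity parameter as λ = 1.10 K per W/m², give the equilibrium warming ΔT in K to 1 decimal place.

ΔF = 6.82 W/m²; ΔT = 7.5 K

CO₂: 5.35 × ln(860/272) = 5.35 × ln(3.16176) = 5.35 × 1.15113 = 6.1585 W/m².
CH₄: 0.036 × (√2050 − √740) = 0.036 × (45.2769 − 27.2029) = 0.036 × 18.0740 = 0.6507 W/m².
SF₆: Δ = 14 − 0 = 14 ppt = 0.014 ppb; ΔF = 0.57 × 0.014 = 0.0080 W/m².
Total ΔF = 6.1585 + 0.6507 + 0.0080 = 6.8172 W/m².
ΔT = λ ΔF = 1.10 × 6.82 = 7.5020 K.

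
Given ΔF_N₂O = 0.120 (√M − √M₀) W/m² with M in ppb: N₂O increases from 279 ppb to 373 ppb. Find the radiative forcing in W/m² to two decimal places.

ΔF = 0.31 W/m²

N₂O: 0.120 × (√373 − √279) = 0.120 × (19.3132 − 16.7033) = 0.120 × 2.6099 = 0.3132 W/m².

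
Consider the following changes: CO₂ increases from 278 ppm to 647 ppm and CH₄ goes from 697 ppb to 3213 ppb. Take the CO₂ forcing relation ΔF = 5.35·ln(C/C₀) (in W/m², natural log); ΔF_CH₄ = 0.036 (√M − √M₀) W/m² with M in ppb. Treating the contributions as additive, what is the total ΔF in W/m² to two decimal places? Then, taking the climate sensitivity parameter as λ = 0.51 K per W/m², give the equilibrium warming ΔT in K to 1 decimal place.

ΔF = 5.61 W/m²; ΔT = 2.9 K

CO₂: 5.35 × ln(647/278) = 5.35 × ln(2.32734) = 5.35 × 0.84473 = 4.5193 W/m².
CH₄: 0.036 × (√3213 − √697) = 0.036 × (56.6833 − 26.4008) = 0.036 × 30.2825 = 1.0902 W/m².
Total ΔF = 4.5193 + 1.0902 = 5.6095 W/m².
ΔT = λ ΔF = 0.51 × 5.61 = 2.8611 K.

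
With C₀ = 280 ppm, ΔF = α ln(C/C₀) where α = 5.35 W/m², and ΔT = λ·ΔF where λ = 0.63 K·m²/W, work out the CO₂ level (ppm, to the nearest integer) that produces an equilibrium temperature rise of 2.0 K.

Required forcing: ΔF = ΔT/λ = 2.0/0.63 = 3.1746 W/m².
Then ln(C/280) = ΔF/5.35 = 3.1746/5.35 = 0.59338.
So C = 280 × e^0.59338 = 280 × 1.81010 = 506.83 ppm.

C ≈ 507 ppm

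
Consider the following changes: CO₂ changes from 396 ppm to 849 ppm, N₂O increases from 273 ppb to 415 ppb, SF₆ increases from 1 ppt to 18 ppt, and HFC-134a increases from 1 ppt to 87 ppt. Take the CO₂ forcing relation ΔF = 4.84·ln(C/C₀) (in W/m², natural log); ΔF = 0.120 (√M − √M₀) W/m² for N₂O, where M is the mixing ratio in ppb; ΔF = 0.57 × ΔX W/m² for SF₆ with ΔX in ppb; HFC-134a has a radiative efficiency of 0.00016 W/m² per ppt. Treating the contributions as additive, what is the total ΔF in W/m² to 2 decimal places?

ΔF = 4.18 W/m²

CO₂: 4.84 × ln(849/396) = 4.84 × ln(2.14394) = 4.84 × 0.76265 = 3.6912 W/m².
N₂O: 0.120 × (√415 − √273) = 0.120 × (20.3715 − 16.5227) = 0.120 × 3.8488 = 0.4619 W/m².
SF₆: Δ = 18 − 1 = 17 ppt = 0.017 ppb; ΔF = 0.57 × 0.017 = 0.0097 W/m².
HFC-134a: ΔF = 0.00016 × (87 − 1) = 0.00016 × 86 = 0.0138 W/m².
Total ΔF = 3.6912 + 0.4619 + 0.0097 + 0.0138 = 4.1766 W/m².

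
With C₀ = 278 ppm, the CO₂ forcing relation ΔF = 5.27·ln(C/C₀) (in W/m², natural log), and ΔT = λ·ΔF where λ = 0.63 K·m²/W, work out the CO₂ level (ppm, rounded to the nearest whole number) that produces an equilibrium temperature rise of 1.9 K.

C ≈ 493 ppm

Required forcing: ΔF = ΔT/λ = 1.9/0.63 = 3.0159 W/m².
Then ln(C/278) = ΔF/5.27 = 3.0159/5.27 = 0.57228.
So C = 278 × e^0.57228 = 278 × 1.77230 = 492.70 ppm.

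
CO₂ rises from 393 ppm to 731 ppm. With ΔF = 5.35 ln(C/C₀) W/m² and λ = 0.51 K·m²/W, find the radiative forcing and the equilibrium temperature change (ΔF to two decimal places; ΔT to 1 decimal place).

ΔF = 3.32 W/m²; ΔT = 1.7 K

CO₂: 5.35 × ln(731/393) = 5.35 × ln(1.86005) = 5.35 × 0.62060 = 3.3202 W/m².
ΔT = λ ΔF = 0.51 × 3.32 = 1.6932 K.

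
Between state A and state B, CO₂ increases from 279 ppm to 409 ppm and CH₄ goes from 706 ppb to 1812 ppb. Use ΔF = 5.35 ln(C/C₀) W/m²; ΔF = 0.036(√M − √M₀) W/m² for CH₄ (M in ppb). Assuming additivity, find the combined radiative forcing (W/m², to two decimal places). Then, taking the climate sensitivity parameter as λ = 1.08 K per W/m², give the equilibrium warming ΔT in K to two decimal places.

ΔF = 2.62 W/m²; ΔT = 2.83 K

CO₂: 5.35 × ln(409/279) = 5.35 × ln(1.46595) = 5.35 × 0.38250 = 2.0464 W/m².
CH₄: 0.036 × (√1812 − √706) = 0.036 × (42.5676 − 26.5707) = 0.036 × 15.9969 = 0.5759 W/m².
Total ΔF = 2.0464 + 0.5759 = 2.6223 W/m².
ΔT = λ ΔF = 1.08 × 2.62 = 2.8296 K.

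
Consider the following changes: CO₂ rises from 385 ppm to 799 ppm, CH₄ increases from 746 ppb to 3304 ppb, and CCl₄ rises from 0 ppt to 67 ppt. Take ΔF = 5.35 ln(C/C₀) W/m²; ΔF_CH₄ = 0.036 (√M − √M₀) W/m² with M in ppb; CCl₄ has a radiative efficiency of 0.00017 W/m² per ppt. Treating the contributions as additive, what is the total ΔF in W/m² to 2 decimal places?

ΔF = 5.00 W/m²

CO₂: 5.35 × ln(799/385) = 5.35 × ln(2.07532) = 5.35 × 0.73012 = 3.9061 W/m².
CH₄: 0.036 × (√3304 − √746) = 0.036 × (57.4804 − 27.3130) = 0.036 × 30.1674 = 1.0860 W/m².
CCl₄: ΔF = 0.00017 × (67 − 0) = 0.00017 × 67 = 0.0114 W/m².
Total ΔF = 3.9061 + 1.0860 + 0.0114 = 5.0035 W/m².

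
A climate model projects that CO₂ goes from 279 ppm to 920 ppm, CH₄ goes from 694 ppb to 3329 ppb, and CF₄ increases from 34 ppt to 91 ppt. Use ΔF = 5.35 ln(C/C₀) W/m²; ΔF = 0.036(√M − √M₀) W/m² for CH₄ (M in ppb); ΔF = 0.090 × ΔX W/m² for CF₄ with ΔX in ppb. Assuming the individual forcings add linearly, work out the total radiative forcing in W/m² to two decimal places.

CO₂: 5.35 × ln(920/279) = 5.35 × ln(3.29749) = 5.35 × 1.19316 = 6.3834 W/m².
CH₄: 0.036 × (√3329 − √694) = 0.036 × (57.6975 − 26.3439) = 0.036 × 31.3536 = 1.1287 W/m².
CF₄: Δ = 91 − 34 = 57 ppt = 0.057 ppb; ΔF = 0.090 × 0.057 = 0.0051 W/m².
Total ΔF = 6.3834 + 1.1287 + 0.0051 = 7.5172 W/m².

ΔF = 7.52 W/m²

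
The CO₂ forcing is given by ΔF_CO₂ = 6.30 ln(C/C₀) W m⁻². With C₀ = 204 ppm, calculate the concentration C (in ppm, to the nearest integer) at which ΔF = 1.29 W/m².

Set 6.30 ln(C/204) = 1.29, so ln(C/204) = 1.29/6.30 = 0.20476.
Then C/204 = e^0.20476 = 1.22723, giving C = 204 × 1.22723 = 250.35 ppm.

C ≈ 250 ppm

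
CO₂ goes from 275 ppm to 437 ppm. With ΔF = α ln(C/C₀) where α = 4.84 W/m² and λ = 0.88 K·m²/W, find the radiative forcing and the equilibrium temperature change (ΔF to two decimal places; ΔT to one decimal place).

CO₂: 4.84 × ln(437/275) = 4.84 × ln(1.58909) = 4.84 × 0.46316 = 2.2417 W/m².
ΔT = λ ΔF = 0.88 × 2.24 = 1.9712 K.

ΔF = 2.24 W/m²; ΔT = 2.0 K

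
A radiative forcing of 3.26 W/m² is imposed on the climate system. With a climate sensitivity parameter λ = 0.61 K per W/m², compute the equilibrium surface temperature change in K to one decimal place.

ΔT = λ ΔF = 0.61 × 3.26 = 1.9886 K.

ΔT = 2.0 K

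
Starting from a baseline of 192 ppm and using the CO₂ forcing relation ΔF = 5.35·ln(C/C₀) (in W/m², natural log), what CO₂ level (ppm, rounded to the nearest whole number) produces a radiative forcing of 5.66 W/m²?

Set 5.35 ln(C/192) = 5.66, so ln(C/192) = 5.66/5.35 = 1.05794.
Then C/192 = e^1.05794 = 2.88043, giving C = 192 × 2.88043 = 553.04 ppm.

C ≈ 553 ppm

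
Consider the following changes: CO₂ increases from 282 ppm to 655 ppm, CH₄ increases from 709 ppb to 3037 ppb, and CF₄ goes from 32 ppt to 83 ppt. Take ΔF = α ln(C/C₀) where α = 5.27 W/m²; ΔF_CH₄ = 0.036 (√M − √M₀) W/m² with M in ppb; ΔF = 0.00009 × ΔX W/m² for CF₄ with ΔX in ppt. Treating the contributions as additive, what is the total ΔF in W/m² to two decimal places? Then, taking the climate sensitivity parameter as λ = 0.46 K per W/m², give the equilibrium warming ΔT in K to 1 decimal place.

ΔF = 5.47 W/m²; ΔT = 2.5 K

CO₂: 5.27 × ln(655/282) = 5.27 × ln(2.32270) = 5.27 × 0.84273 = 4.4412 W/m².
CH₄: 0.036 × (√3037 − √709) = 0.036 × (55.1090 − 26.6271) = 0.036 × 28.4819 = 1.0253 W/m².
CF₄: ΔF = 0.00009 × (83 − 32) = 0.00009 × 51 = 0.0046 W/m².
Total ΔF = 4.4412 + 1.0253 + 0.0046 = 5.4711 W/m².
ΔT = λ ΔF = 0.46 × 5.47 = 2.5162 K.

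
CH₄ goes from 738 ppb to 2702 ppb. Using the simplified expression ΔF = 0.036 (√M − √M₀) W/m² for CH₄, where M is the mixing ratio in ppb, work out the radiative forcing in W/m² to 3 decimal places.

ΔF = 0.893 W/m²

CH₄: 0.036 × (√2702 − √738) = 0.036 × (51.9808 − 27.1662) = 0.036 × 24.8146 = 0.8933 W/m².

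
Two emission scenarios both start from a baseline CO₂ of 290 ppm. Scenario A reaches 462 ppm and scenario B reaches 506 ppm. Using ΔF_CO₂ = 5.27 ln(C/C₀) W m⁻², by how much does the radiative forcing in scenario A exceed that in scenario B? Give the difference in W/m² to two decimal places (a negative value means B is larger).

ΔF_A = 5.27 ln(462/290) = 5.27 × 0.46568 = 2.4541 W/m².
ΔF_B = 5.27 ln(506/290) = 5.27 × 0.55666 = 2.9336 W/m².
Difference: 2.4541 − 2.9336 = -0.4795 W/m².

ΔF_A − ΔF_B = -0.48 W/m²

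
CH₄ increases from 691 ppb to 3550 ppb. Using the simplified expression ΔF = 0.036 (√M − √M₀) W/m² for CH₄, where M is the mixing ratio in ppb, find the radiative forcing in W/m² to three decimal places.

CH₄: 0.036 × (√3550 − √691) = 0.036 × (59.5819 − 26.2869) = 0.036 × 33.2950 = 1.1986 W/m².

ΔF = 1.199 W/m²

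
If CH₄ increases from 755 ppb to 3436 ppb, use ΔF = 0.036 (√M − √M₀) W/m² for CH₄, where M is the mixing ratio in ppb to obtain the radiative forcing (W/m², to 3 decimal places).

ΔF = 1.121 W/m²

CH₄: 0.036 × (√3436 − √755) = 0.036 × (58.6174 − 27.4773) = 0.036 × 31.1401 = 1.1210 W/m².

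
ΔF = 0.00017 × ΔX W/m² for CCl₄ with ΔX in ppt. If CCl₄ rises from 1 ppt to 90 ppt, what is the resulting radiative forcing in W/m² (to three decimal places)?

CCl₄: ΔF = 0.00017 × (90 − 1) = 0.00017 × 89 = 0.0151 W/m².

ΔF = 0.015 W/m²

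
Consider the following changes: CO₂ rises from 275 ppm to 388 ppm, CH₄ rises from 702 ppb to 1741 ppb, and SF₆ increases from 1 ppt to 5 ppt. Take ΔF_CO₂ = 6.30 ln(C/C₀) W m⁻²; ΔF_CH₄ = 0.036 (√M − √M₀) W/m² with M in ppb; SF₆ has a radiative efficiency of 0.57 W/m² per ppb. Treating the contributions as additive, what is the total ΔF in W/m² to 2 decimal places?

ΔF = 2.72 W/m²

CO₂: 6.30 × ln(388/275) = 6.30 × ln(1.41091) = 6.30 × 0.34423 = 2.1686 W/m².
CH₄: 0.036 × (√1741 − √702) = 0.036 × (41.7253 − 26.4953) = 0.036 × 15.2300 = 0.5483 W/m².
SF₆: Δ = 5 − 1 = 4 ppt = 0.004 ppb; ΔF = 0.57 × 0.004 = 0.0023 W/m².
Total ΔF = 2.1686 + 0.5483 + 0.0023 = 2.7192 W/m².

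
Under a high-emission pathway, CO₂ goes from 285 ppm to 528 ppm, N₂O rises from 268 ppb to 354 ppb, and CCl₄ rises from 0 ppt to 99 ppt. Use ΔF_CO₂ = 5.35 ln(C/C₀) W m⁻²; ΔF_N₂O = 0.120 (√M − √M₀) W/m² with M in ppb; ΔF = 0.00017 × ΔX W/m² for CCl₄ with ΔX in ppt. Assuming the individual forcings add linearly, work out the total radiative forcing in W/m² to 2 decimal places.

CO₂: 5.35 × ln(528/285) = 5.35 × ln(1.85263) = 5.35 × 0.61661 = 3.2989 W/m².
N₂O: 0.120 × (√354 − √268) = 0.120 × (18.8149 − 16.3707) = 0.120 × 2.4442 = 0.2933 W/m².
CCl₄: ΔF = 0.00017 × (99 − 0) = 0.00017 × 99 = 0.0168 W/m².
Total ΔF = 3.2989 + 0.2933 + 0.0168 = 3.6090 W/m².

ΔF = 3.61 W/m²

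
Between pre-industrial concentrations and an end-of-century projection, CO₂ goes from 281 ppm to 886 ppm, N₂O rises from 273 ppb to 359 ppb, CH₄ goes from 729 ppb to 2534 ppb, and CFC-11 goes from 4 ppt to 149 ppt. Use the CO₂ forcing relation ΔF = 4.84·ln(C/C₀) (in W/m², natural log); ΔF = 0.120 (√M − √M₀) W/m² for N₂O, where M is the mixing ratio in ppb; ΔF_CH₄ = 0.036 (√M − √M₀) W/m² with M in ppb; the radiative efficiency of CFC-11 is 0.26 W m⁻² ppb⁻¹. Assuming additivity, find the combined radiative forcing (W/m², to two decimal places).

ΔF = 6.73 W/m²

CO₂: 4.84 × ln(886/281) = 4.84 × ln(3.15302) = 4.84 × 1.14836 = 5.5581 W/m².
N₂O: 0.120 × (√359 − √273) = 0.120 × (18.9473 − 16.5227) = 0.120 × 2.4246 = 0.2910 W/m².
CH₄: 0.036 × (√2534 − √729) = 0.036 × (50.3389 − 27.0000) = 0.036 × 23.3389 = 0.8402 W/m².
CFC-11: Δ = 149 − 4 = 145 ppt = 0.145 ppb; ΔF = 0.26 × 0.145 = 0.0377 W/m².
Total ΔF = 5.5581 + 0.2910 + 0.8402 + 0.0377 = 6.7270 W/m².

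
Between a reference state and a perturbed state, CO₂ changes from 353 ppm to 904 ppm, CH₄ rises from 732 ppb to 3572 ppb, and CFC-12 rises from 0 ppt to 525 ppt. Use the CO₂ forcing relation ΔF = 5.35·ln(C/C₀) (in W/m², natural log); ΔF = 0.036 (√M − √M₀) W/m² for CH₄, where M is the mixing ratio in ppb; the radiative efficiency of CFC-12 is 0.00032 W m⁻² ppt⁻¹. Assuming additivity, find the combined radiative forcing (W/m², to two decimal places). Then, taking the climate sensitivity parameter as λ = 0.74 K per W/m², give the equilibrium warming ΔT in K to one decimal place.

CO₂: 5.35 × ln(904/353) = 5.35 × ln(2.56091) = 5.35 × 0.94036 = 5.0309 W/m².
CH₄: 0.036 × (√3572 − √732) = 0.036 × (59.7662 − 27.0555) = 0.036 × 32.7107 = 1.1776 W/m².
CFC-12: ΔF = 0.00032 × (525 − 0) = 0.00032 × 525 = 0.1680 W/m².
Total ΔF = 5.0309 + 1.1776 + 0.1680 = 6.3765 W/m².
ΔT = λ ΔF = 0.74 × 6.38 = 4.7212 K.

ΔF = 6.38 W/m²; ΔT = 4.7 K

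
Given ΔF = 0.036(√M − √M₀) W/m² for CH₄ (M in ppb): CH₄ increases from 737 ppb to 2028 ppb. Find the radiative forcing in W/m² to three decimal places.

ΔF = 0.644 W/m²

CH₄: 0.036 × (√2028 − √737) = 0.036 × (45.0333 − 27.1477) = 0.036 × 17.8856 = 0.6439 W/m².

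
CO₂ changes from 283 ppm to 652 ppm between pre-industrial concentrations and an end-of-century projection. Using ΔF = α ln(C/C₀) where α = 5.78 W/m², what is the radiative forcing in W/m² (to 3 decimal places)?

CO₂: 5.78 × ln(652/283) = 5.78 × ln(2.30389) = 5.78 × 0.83460 = 4.8240 W/m².

ΔF = 4.824 W/m²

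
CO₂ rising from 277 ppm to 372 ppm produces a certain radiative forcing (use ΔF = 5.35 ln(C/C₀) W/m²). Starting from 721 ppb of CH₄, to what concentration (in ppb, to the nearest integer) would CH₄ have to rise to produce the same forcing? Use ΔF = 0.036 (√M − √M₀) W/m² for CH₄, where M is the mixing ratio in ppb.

CO₂ forcing: 5.35 × ln(372/277) = 5.35 × 0.294876 = 1.57759 W/m².
Set 0.036(√M − √721) = 1.57759: √M = 1.57759/0.036 + √721 = 43.8219 + 26.8514 = 70.6733.
M = (70.6733)² = 4994.72 ppb.

M ≈ 4995 ppb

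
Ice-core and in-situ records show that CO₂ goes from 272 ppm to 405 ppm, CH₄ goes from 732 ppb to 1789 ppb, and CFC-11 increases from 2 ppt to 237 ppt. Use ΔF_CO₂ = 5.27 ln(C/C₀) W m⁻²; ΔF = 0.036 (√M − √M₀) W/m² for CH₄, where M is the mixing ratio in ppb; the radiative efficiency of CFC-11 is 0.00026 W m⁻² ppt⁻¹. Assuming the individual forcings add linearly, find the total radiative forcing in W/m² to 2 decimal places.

ΔF = 2.71 W/m²

CO₂: 5.27 × ln(405/272) = 5.27 × ln(1.48897) = 5.27 × 0.39808 = 2.0979 W/m².
CH₄: 0.036 × (√1789 − √732) = 0.036 × (42.2966 − 27.0555) = 0.036 × 15.2411 = 0.5487 W/m².
CFC-11: ΔF = 0.00026 × (237 − 2) = 0.00026 × 235 = 0.0611 W/m².
Total ΔF = 2.0979 + 0.5487 + 0.0611 = 2.7077 W/m².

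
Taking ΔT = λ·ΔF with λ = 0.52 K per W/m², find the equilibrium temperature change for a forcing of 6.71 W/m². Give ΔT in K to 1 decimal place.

ΔT = λ ΔF = 0.52 × 6.71 = 3.4892 K.

ΔT = 3.5 K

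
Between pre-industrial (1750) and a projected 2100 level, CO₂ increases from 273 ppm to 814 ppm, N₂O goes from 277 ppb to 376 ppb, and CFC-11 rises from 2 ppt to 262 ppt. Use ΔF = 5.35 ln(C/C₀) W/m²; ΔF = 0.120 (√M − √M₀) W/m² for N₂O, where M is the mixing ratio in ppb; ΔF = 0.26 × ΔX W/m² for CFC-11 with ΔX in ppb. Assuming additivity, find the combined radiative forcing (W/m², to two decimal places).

CO₂: 5.35 × ln(814/273) = 5.35 × ln(2.98168) = 5.35 × 1.09249 = 5.8448 W/m².
N₂O: 0.120 × (√376 − √277) = 0.120 × (19.3907 − 16.6433) = 0.120 × 2.7474 = 0.3297 W/m².
CFC-11: Δ = 262 − 2 = 260 ppt = 0.260 ppb; ΔF = 0.26 × 0.260 = 0.0676 W/m².
Total ΔF = 5.8448 + 0.3297 + 0.0676 = 6.2421 W/m².

ΔF = 6.24 W/m²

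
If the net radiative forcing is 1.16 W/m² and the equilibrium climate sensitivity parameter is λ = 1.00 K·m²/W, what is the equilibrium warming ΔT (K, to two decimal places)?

ΔT = λ ΔF = 1.00 × 1.16 = 1.1600 K.

ΔT = 1.16 K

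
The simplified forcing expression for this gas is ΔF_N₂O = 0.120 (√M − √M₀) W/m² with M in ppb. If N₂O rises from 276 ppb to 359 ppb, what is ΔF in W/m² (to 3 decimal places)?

ΔF = 0.280 W/m²

N₂O: 0.120 × (√359 − √276) = 0.120 × (18.9473 − 16.6132) = 0.120 × 2.3341 = 0.2801 W/m².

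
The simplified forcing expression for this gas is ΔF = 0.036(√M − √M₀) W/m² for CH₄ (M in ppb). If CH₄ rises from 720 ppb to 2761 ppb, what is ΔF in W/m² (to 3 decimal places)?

ΔF = 0.926 W/m²

CH₄: 0.036 × (√2761 − √720) = 0.036 × (52.5452 − 26.8328) = 0.036 × 25.7124 = 0.9256 W/m².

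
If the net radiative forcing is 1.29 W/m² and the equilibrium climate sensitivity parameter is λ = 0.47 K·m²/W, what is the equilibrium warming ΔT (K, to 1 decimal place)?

ΔT = λ ΔF = 0.47 × 1.29 = 0.6063 K.

ΔT = 0.6 K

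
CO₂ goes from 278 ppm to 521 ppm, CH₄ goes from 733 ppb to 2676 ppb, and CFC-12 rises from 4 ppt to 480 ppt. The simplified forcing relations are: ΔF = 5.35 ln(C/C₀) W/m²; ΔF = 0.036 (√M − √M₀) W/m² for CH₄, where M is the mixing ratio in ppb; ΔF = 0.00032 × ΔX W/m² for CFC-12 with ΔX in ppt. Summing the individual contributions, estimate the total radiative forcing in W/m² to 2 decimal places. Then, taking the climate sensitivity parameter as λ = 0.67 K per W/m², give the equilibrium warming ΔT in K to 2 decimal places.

CO₂: 5.35 × ln(521/278) = 5.35 × ln(1.87410) = 5.35 × 0.62813 = 3.3605 W/m².
CH₄: 0.036 × (√2676 − √733) = 0.036 × (51.7301 − 27.0740) = 0.036 × 24.6561 = 0.8876 W/m².
CFC-12: ΔF = 0.00032 × (480 − 4) = 0.00032 × 476 = 0.1523 W/m².
Total ΔF = 3.3605 + 0.8876 + 0.1523 = 4.4004 W/m².
ΔT = λ ΔF = 0.67 × 4.40 = 2.9480 K.

ΔF = 4.40 W/m²; ΔT = 2.95 K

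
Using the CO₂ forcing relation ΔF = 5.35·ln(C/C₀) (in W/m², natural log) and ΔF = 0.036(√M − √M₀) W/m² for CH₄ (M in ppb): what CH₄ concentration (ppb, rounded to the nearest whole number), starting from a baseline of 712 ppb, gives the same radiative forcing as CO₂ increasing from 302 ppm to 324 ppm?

CO₂ forcing: 5.35 × ln(324/302) = 5.35 × 0.070316 = 0.37619 W/m².
Set 0.036(√M − √712) = 0.37619: √M = 0.37619/0.036 + √712 = 10.4497 + 26.6833 = 37.1330.
M = (37.1330)² = 1378.86 ppb.

M ≈ 1379 ppb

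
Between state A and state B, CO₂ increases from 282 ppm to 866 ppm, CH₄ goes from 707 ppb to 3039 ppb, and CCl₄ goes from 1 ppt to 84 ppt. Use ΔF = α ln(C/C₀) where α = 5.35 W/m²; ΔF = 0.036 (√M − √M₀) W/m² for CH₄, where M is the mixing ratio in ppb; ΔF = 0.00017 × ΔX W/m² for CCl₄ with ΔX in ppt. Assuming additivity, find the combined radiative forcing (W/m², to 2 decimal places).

ΔF = 7.04 W/m²

CO₂: 5.35 × ln(866/282) = 5.35 × ln(3.07092) = 5.35 × 1.12198 = 6.0026 W/m².
CH₄: 0.036 × (√3039 − √707) = 0.036 × (55.1271 − 26.5895) = 0.036 × 28.5376 = 1.0274 W/m².
CCl₄: ΔF = 0.00017 × (84 − 1) = 0.00017 × 83 = 0.0141 W/m².
Total ΔF = 6.0026 + 1.0274 + 0.0141 = 7.0441 W/m².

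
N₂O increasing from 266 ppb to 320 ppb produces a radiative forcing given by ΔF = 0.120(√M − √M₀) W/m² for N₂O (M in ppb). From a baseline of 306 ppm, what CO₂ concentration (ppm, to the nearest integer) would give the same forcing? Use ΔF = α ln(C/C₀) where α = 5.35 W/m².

N₂O forcing: 0.120 × (√320 − √266) = 0.120 × (17.8885 − 16.3095) = 0.120 × 1.5790 = 0.18948 W/m².
Set 5.35 ln(C/306) = 0.18948: ln(C/306) = 0.18948/5.35 = 0.03542, so C = 306 × e^0.03542 = 306 × 1.03605 = 317.03 ppm.

C ≈ 317 ppm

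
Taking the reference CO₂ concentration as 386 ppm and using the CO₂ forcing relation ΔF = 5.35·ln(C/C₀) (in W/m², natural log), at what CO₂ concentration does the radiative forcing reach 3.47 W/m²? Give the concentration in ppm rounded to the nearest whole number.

Set 5.35 ln(C/386) = 3.47, so ln(C/386) = 3.47/5.35 = 0.64860.
Then C/386 = e^0.64860 = 1.91286, giving C = 386 × 1.91286 = 738.36 ppm.

C ≈ 738 ppm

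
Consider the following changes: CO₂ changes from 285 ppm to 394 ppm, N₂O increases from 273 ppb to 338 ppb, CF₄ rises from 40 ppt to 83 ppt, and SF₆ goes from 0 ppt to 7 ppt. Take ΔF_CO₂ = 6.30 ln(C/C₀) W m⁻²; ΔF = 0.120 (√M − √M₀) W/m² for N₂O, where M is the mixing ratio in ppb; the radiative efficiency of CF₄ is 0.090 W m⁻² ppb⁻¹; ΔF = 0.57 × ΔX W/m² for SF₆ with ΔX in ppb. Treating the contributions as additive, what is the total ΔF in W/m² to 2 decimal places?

ΔF = 2.27 W/m²

CO₂: 6.30 × ln(394/285) = 6.30 × ln(1.38246) = 6.30 × 0.32386 = 2.0403 W/m².
N₂O: 0.120 × (√338 − √273) = 0.120 × (18.3848 − 16.5227) = 0.120 × 1.8621 = 0.2235 W/m².
CF₄: Δ = 83 − 40 = 43 ppt = 0.043 ppb; ΔF = 0.090 × 0.043 = 0.0039 W/m².
SF₆: Δ = 7 − 0 = 7 ppt = 0.007 ppb; ΔF = 0.57 × 0.007 = 0.0040 W/m².
Total ΔF = 2.0403 + 0.2235 + 0.0039 + 0.0040 = 2.2717 W/m².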